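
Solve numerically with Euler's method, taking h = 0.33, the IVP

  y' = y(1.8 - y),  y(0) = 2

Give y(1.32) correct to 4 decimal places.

Euler: y_{n+1} = y_n + h·f(t_n, y_n).
t=0.000000, y=2.000000: f=-0.400000 → y ← 2.000000 + 0.33·(-0.400000) = 1.868000
t=0.330000, y=1.868000: f=-0.127024 → y ← 1.868000 + 0.33·(-0.127024) = 1.826082
t=0.660000, y=1.826082: f=-0.047628 → y ← 1.826082 + 0.33·(-0.047628) = 1.810365
t=0.990000, y=1.810365: f=-0.018764 → y ← 1.810365 + 0.33·(-0.018764) = 1.804173
y(1.32) ≈ 1.8042

1.8042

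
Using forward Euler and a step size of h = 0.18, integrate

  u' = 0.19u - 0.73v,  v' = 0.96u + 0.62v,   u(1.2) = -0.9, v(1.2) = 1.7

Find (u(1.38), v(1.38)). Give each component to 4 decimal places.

-1.1542, 1.7342

Euler on (u,v): u_{n+1} = u_n + h·u', v_{n+1} = v_n + h·v'.
1.200000: (-0.900000, 1.700000); f=(-1.412000, 0.190000) → (-1.154160, 1.734200)
(u(1.38), v(1.38)) ≈ (-1.1542, 1.7342)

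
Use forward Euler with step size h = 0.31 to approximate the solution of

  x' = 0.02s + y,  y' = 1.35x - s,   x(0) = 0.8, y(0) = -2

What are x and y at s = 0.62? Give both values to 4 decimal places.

-0.3343, -1.6860

Euler on (x,y): x_{n+1} = x_n + h·x', y_{n+1} = y_n + h·y'.
0.000000: (0.800000, -2.000000); f=(-2.000000, 1.080000) → (0.180000, -1.665200)
0.310000: (0.180000, -1.665200); f=(-1.659000, -0.067000) → (-0.334290, -1.685970)
(x(0.62), y(0.62)) ≈ (-0.3343, -1.6860)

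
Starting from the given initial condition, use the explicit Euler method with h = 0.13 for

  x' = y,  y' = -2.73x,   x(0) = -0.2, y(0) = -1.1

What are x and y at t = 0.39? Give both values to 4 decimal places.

-0.5947, -0.7381

Euler on (x,y): x_{n+1} = x_n + h·x', y_{n+1} = y_n + h·y'.
0.000000: (-0.200000, -1.100000); f=(-1.100000, 0.546000) → (-0.343000, -1.029020)
0.130000: (-0.343000, -1.029020); f=(-1.029020, 0.936390) → (-0.476773, -0.907289)
0.260000: (-0.476773, -0.907289); f=(-0.907289, 1.301589) → (-0.594720, -0.738083)
(x(0.39), y(0.39)) ≈ (-0.5947, -0.7381)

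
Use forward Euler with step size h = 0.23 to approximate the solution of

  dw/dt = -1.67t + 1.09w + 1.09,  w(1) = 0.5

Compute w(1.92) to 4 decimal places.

Euler: w_{n+1} = w_n + h·f(t_n, w_n).
t=1.000000, w=0.500000: f=-0.035000 → w ← 0.500000 + 0.23·(-0.035000) = 0.491950
t=1.230000, w=0.491950: f=-0.427874 → w ← 0.491950 + 0.23·(-0.427874) = 0.393539
t=1.460000, w=0.393539: f=-0.919243 → w ← 0.393539 + 0.23·(-0.919243) = 0.182113
t=1.690000, w=0.182113: f=-1.533797 → w ← 0.182113 + 0.23·(-1.533797) = -0.170660
w(1.92) ≈ -0.1707

-0.1707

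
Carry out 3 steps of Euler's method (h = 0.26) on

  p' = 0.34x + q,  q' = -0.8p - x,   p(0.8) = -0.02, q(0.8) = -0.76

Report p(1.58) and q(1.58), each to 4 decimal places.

-0.5014, -1.4889

Euler on (p,q): p_{n+1} = p_n + h·p', q_{n+1} = q_n + h·q'.
0.800000: (-0.020000, -0.760000); f=(-0.488000, -0.784000) → (-0.146880, -0.963840)
1.060000: (-0.146880, -0.963840); f=(-0.603440, -0.942496) → (-0.303774, -1.208889)
1.320000: (-0.303774, -1.208889); f=(-0.760089, -1.076980) → (-0.501398, -1.488904)
(p(1.58), q(1.58)) ≈ (-0.5014, -1.4889)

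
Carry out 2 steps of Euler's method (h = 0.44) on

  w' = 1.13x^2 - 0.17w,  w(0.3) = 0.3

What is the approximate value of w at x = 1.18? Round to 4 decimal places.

Euler: w_{n+1} = w_n + h·f(x_n, w_n).
x=0.300000, w=0.300000: f=0.050700 → w ← 0.300000 + 0.44·0.050700 = 0.322308
x=0.740000, w=0.322308: f=0.563996 → w ← 0.322308 + 0.44·0.563996 = 0.570466
w(1.18) ≈ 0.5705

0.5705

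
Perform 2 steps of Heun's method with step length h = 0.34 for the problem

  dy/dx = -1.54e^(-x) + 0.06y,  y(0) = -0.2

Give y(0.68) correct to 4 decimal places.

-0.9939

Heun: k1 = f(x_n, y_n); k2 = f(x_n + h, y_n + h·k1); y_{n+1} = y_n + (h/2)·(k1 + k2).
x=0.000000, y=-0.200000:
  k1 = f(0.000000, -0.200000) = -1.552000
  k2 = f(0.340000, -0.727680) = -1.139787
  y ← -0.200000 + (0.34/2)·(-1.552000 + (-1.139787)) = -0.657604
x=0.340000, y=-0.657604:
  k1 = f(0.340000, -0.657604) = -1.135583
  k2 = f(0.680000, -1.043702) = -0.842812
  y ← -0.657604 + (0.34/2)·(-1.135583 + (-0.842812)) = -0.993931
y(0.68) ≈ -0.9939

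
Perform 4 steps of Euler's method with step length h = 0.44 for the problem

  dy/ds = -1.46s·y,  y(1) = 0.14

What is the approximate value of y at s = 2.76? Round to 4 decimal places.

Euler: y_{n+1} = y_n + h·f(s_n, y_n).
s=1.000000, y=0.140000: f=-0.204400 → y ← 0.140000 + 0.44·(-0.204400) = 0.050064
s=1.440000, y=0.050064: f=-0.105255 → y ← 0.050064 + 0.44·(-0.105255) = 0.003752
s=1.880000, y=0.003752: f=-0.010298 → y ← 0.003752 + 0.44·(-0.010298) = -0.000779
s=2.320000, y=-0.000779: f=0.002640 → y ← -0.000779 + 0.44·0.002640 = 0.000382
y(2.76) ≈ 0.0004

0.0004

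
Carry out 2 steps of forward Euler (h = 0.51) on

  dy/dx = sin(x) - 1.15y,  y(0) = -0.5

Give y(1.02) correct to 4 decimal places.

0.1635

Euler: y_{n+1} = y_n + h·f(x_n, y_n).
x=0.000000, y=-0.500000: f=0.575000 → y ← -0.500000 + 0.51·0.575000 = -0.206750
x=0.510000, y=-0.206750: f=0.725940 → y ← -0.206750 + 0.51·0.725940 = 0.163479
y(1.02) ≈ 0.1635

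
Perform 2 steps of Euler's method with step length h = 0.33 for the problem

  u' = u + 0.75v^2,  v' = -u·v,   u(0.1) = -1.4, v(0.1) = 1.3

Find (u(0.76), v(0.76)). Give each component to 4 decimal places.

Euler on (u,v): u_{n+1} = u_n + h·u', v_{n+1} = v_n + h·v'.
0.100000: (-1.400000, 1.300000); f=(-0.132500, 1.820000) → (-1.443725, 1.900600)
0.430000: (-1.443725, 1.900600); f=(1.265485, 2.743944) → (-1.026115, 2.806101)
(u(0.76), v(0.76)) ≈ (-1.0261, 2.8061)

-1.0261, 2.8061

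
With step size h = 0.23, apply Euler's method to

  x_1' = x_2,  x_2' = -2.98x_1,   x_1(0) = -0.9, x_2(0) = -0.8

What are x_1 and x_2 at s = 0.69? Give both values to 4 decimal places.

-0.9974, 1.3317

Euler on (x_1,x_2): x_1_{n+1} = x_1_n + h·x_1', x_2_{n+1} = x_2_n + h·x_2'.
0.000000: (-0.900000, -0.800000); f=(-0.800000, 2.682000) → (-1.084000, -0.183140)
0.230000: (-1.084000, -0.183140); f=(-0.183140, 3.230320) → (-1.126122, 0.559834)
0.460000: (-1.126122, 0.559834); f=(0.559834, 3.355844) → (-0.997360, 1.331678)
(x_1(0.69), x_2(0.69)) ≈ (-0.9974, 1.3317)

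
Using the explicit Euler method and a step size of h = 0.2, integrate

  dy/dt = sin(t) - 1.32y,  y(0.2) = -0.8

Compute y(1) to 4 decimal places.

0.0499

Euler: y_{n+1} = y_n + h·f(t_n, y_n).
t=0.200000, y=-0.800000: f=1.254669 → y ← -0.800000 + 0.2·1.254669 = -0.549066
t=0.400000, y=-0.549066: f=1.114186 → y ← -0.549066 + 0.2·1.114186 = -0.326229
t=0.600000, y=-0.326229: f=0.995265 → y ← -0.326229 + 0.2·0.995265 = -0.127176
t=0.800000, y=-0.127176: f=0.885228 → y ← -0.127176 + 0.2·0.885228 = 0.049870
y(1) ≈ 0.0499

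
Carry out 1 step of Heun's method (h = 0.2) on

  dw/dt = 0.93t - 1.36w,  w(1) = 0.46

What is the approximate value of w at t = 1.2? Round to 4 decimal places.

0.5312

Heun: k1 = f(t_n, w_n); k2 = f(t_n + h, w_n + h·k1); w_{n+1} = w_n + (h/2)·(k1 + k2).
t=1.000000, w=0.460000:
  k1 = f(1.000000, 0.460000) = 0.304400
  k2 = f(1.200000, 0.520880) = 0.407603
  w ← 0.460000 + (0.2/2)·(0.304400 + 0.407603) = 0.531200
w(1.2) ≈ 0.5312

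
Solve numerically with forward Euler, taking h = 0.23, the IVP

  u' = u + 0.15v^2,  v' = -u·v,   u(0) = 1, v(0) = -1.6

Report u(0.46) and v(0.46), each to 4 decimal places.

1.6739, -0.8584

Euler on (u,v): u_{n+1} = u_n + h·u', v_{n+1} = v_n + h·v'.
0.000000: (1.000000, -1.600000); f=(1.384000, 1.600000) → (1.318320, -1.232000)
0.230000: (1.318320, -1.232000); f=(1.545994, 1.624170) → (1.673899, -0.858441)
(u(0.46), v(0.46)) ≈ (1.6739, -0.8584)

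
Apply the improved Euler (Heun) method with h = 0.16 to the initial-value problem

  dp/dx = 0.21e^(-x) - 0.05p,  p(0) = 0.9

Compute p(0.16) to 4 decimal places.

Heun: k1 = f(x_n, p_n); k2 = f(x_n + h, p_n + h·k1); p_{n+1} = p_n + (h/2)·(k1 + k2).
x=0.000000, p=0.900000:
  k1 = f(0.000000, 0.900000) = 0.165000
  k2 = f(0.160000, 0.926400) = 0.132630
  p ← 0.900000 + (0.16/2)·(0.165000 + 0.132630) = 0.923810
p(0.16) ≈ 0.9238

0.9238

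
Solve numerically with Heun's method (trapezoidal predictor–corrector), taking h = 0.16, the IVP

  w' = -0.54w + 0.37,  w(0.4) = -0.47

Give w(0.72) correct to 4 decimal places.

-0.2869

Heun: k1 = f(x_n, w_n); k2 = f(x_n + h, w_n + h·k1); w_{n+1} = w_n + (h/2)·(k1 + k2).
x=0.400000, w=-0.470000:
  k1 = f(0.400000, -0.470000) = 0.623800
  k2 = f(0.560000, -0.370192) = 0.569904
  w ← -0.470000 + (0.16/2)·(0.623800 + 0.569904) = -0.374504
x=0.560000, w=-0.374504:
  k1 = f(0.560000, -0.374504) = 0.572232
  k2 = f(0.720000, -0.282947) = 0.522791
  w ← -0.374504 + (0.16/2)·(0.572232 + 0.522791) = -0.286902
w(0.72) ≈ -0.2869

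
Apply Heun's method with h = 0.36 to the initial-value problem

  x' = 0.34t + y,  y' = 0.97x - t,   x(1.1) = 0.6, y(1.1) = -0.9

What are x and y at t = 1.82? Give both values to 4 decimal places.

0.1040, -1.6786

Heun on (x,y): k1 = f(t_n, state_n); k2 = f(t_n + h, state_n + h·k1); state_{n+1} = state_n + (h/2)·(k1 + k2).
1.100000: (0.600000, -0.900000)
  k1 = (-0.526000, -0.518000)
  predictor → (0.410640, -1.086480)
  k2 = (-0.590080, -1.061679)
  → (0.399106, -1.184342)
1.460000: (0.399106, -1.184342)
  k1 = (-0.687942, -1.072868)
  predictor → (0.151446, -1.570575)
  k2 = (-0.951775, -1.673097)
  → (0.103957, -1.678616)
(x(1.82), y(1.82)) ≈ (0.1040, -1.6786)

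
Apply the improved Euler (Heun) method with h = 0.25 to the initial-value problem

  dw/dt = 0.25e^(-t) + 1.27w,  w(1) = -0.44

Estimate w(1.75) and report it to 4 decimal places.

Heun: k1 = f(t_n, w_n); k2 = f(t_n + h, w_n + h·k1); w_{n+1} = w_n + (h/2)·(k1 + k2).
t=1.000000, w=-0.440000:
  k1 = f(1.000000, -0.440000) = -0.466830
  k2 = f(1.250000, -0.556708) = -0.635392
  w ← -0.440000 + (0.25/2)·(-0.466830 + (-0.635392)) = -0.577778
t=1.250000, w=-0.577778:
  k1 = f(1.250000, -0.577778) = -0.662152
  k2 = f(1.500000, -0.743316) = -0.888228
  w ← -0.577778 + (0.25/2)·(-0.662152 + (-0.888228)) = -0.771575
t=1.500000, w=-0.771575:
  k1 = f(1.500000, -0.771575) = -0.924118
  k2 = f(1.750000, -1.002605) = -1.229865
  w ← -0.771575 + (0.25/2)·(-0.924118 + (-1.229865)) = -1.040823
w(1.75) ≈ -1.0408

-1.0408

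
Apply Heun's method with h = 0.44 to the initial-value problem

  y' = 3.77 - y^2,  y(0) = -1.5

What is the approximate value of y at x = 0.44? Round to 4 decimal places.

Heun: k1 = f(x_n, y_n); k2 = f(x_n + h, y_n + h·k1); y_{n+1} = y_n + (h/2)·(k1 + k2).
x=0.000000, y=-1.500000:
  k1 = f(0.000000, -1.500000) = 1.520000
  k2 = f(0.440000, -0.831200) = 3.079107
  y ← -1.500000 + (0.44/2)·(1.520000 + 3.079107) = -0.488197
y(0.44) ≈ -0.4882

-0.4882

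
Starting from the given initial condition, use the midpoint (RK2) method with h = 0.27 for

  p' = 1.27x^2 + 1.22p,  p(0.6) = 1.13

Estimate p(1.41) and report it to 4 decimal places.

4.5561

Midpoint: k1 = f(x_n, p_n); k2 = f(x_n + h/2, p_n + (h/2)·k1); p_{n+1} = p_n + h·k2.
x=0.600000, p=1.130000:
  k1 = f(0.600000, 1.130000) = 1.835800
  k2 = f(0.735000, 1.377833) = 2.367042
  p ← 1.130000 + 0.27·2.367042 = 1.769101
x=0.870000, p=1.769101:
  k1 = f(0.870000, 1.769101) = 3.119567
  k2 = f(1.005000, 2.190243) = 3.954828
  p ← 1.769101 + 0.27·3.954828 = 2.836905
x=1.140000, p=2.836905:
  k1 = f(1.140000, 2.836905) = 5.111516
  k2 = f(1.275000, 3.526960) = 6.367434
  p ← 2.836905 + 0.27·6.367434 = 4.556112
p(1.41) ≈ 4.5561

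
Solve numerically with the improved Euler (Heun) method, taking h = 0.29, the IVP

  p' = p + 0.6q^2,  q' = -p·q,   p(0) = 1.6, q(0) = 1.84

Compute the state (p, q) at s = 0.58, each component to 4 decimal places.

Heun on (p,q): k1 = f(s_n, state_n); k2 = f(s_n + h, state_n + h·k1); state_{n+1} = state_n + (h/2)·(k1 + k2).
0.000000: (1.600000, 1.840000)
  k1 = (3.631360, -2.944000)
  predictor → (2.653094, 0.986240)
  k2 = (3.236696, -2.616588)
  → (2.595868, 1.033715)
0.290000: (2.595868, 1.033715)
  k1 = (3.237008, -2.683387)
  predictor → (3.534600, 0.255532)
  k2 = (3.573779, -0.903205)
  → (3.583432, 0.513659)
(p(0.58), q(0.58)) ≈ (3.5834, 0.5137)

3.5834, 0.5137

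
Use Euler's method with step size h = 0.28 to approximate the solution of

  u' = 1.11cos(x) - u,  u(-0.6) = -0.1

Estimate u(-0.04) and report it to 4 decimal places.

Euler: u_{n+1} = u_n + h·f(x_n, u_n).
x=-0.600000, u=-0.100000: f=1.016123 → u ← -0.100000 + 0.28·1.016123 = 0.184514
x=-0.320000, u=0.184514: f=0.869137 → u ← 0.184514 + 0.28·0.869137 = 0.427873
u(-0.04) ≈ 0.4279

0.4279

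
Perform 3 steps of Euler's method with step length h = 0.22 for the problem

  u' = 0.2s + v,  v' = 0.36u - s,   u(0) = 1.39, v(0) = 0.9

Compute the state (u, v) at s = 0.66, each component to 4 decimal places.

2.0785, 1.1348

Euler on (u,v): u_{n+1} = u_n + h·u', v_{n+1} = v_n + h·v'.
0.000000: (1.390000, 0.900000); f=(0.900000, 0.500400) → (1.588000, 1.010088)
0.220000: (1.588000, 1.010088); f=(1.054088, 0.351680) → (1.819899, 1.087458)
0.440000: (1.819899, 1.087458); f=(1.175458, 0.215164) → (2.078500, 1.134794)
(u(0.66), v(0.66)) ≈ (2.0785, 1.1348)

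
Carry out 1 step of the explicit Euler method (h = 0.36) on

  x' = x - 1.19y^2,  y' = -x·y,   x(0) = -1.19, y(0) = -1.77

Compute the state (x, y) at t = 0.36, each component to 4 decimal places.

Euler on (x,y): x_{n+1} = x_n + h·x', y_{n+1} = y_n + h·y'.
0.000000: (-1.190000, -1.770000); f=(-4.918151, -2.106300) → (-2.960534, -2.528268)
(x(0.36), y(0.36)) ≈ (-2.9605, -2.5283)

-2.9605, -2.5283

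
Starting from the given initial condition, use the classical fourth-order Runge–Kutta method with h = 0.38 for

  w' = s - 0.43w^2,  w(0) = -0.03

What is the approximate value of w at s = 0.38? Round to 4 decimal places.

RK4: k1 = f(s_n, w_n); k2 = f(s_n + h/2, w_n + (h/2)·k1); k3 = f(s_n + h/2, w_n + (h/2)·k2); k4 = f(s_n + h, w_n + h·k3); w_{n+1} = w_n + (h/6)·(k1 + 2k2 + 2k3 + k4).
s=0.000000, w=-0.030000:
  k1 = f(0.000000, -0.030000) = -0.000387
  k2 = f(0.190000, -0.030074) = 0.189611
  k3 = f(0.190000, 0.006026) = 0.189984
  k4 = f(0.380000, 0.042194) = 0.379234
  w ← -0.030000 + (0.38/6)·(k1 + 2k2 + 2k3 + k4) = 0.042076
w(0.38) ≈ 0.0421

0.0421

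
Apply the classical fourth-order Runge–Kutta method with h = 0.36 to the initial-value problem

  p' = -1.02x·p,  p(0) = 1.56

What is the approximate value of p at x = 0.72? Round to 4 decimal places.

RK4: k1 = f(x_n, p_n); k2 = f(x_n + h/2, p_n + (h/2)·k1); k3 = f(x_n + h/2, p_n + (h/2)·k2); k4 = f(x_n + h, p_n + h·k3); p_{n+1} = p_n + (h/6)·(k1 + 2k2 + 2k3 + k4).
x=0.000000, p=1.560000:
  k1 = f(0.000000, 1.560000) = 0.000000
  k2 = f(0.180000, 1.560000) = -0.286416
  k3 = f(0.180000, 1.508445) = -0.276951
  k4 = f(0.360000, 1.460298) = -0.536221
  p ← 1.560000 + (0.36/6)·(k1 + 2k2 + 2k3 + k4) = 1.460223
x=0.360000, p=1.460223:
  k1 = f(0.360000, 1.460223) = -0.536194
  k2 = f(0.540000, 1.363708) = -0.751130
  k3 = f(0.540000, 1.325019) = -0.729821
  k4 = f(0.720000, 1.197487) = -0.879435
  p ← 1.460223 + (0.36/6)·(k1 + 2k2 + 2k3 + k4) = 1.197571
p(0.72) ≈ 1.1976

1.1976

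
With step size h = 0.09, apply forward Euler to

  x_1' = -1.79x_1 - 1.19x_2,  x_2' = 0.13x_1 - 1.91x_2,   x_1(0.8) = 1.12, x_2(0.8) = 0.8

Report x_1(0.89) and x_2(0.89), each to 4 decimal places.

Euler on (x_1,x_2): x_1_{n+1} = x_1_n + h·x_1', x_2_{n+1} = x_2_n + h·x_2'.
0.800000: (1.120000, 0.800000); f=(-2.956800, -1.382400) → (0.853888, 0.675584)
(x_1(0.89), x_2(0.89)) ≈ (0.8539, 0.6756)

0.8539, 0.6756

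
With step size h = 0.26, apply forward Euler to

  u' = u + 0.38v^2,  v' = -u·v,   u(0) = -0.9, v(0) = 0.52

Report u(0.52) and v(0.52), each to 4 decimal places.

Euler on (u,v): u_{n+1} = u_n + h·u', v_{n+1} = v_n + h·v'.
0.000000: (-0.900000, 0.520000); f=(-0.797248, 0.468000) → (-1.107284, 0.641680)
0.260000: (-1.107284, 0.641680); f=(-0.950818, 0.710522) → (-1.354497, 0.826416)
(u(0.52), v(0.52)) ≈ (-1.3545, 0.8264)

-1.3545, 0.8264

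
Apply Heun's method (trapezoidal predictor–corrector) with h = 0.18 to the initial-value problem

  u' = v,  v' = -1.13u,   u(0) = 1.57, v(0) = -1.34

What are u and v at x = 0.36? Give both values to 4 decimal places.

0.9820, -1.8693

Heun on (u,v): k1 = f(x_n, state_n); k2 = f(x_n + h, state_n + h·k1); state_{n+1} = state_n + (h/2)·(k1 + k2).
0.000000: (1.570000, -1.340000)
  k1 = (-1.340000, -1.774100)
  predictor → (1.328800, -1.659338)
  k2 = (-1.659338, -1.501544)
  → (1.300060, -1.634808)
0.180000: (1.300060, -1.634808)
  k1 = (-1.634808, -1.469067)
  predictor → (1.005794, -1.899240)
  k2 = (-1.899240, -1.136547)
  → (0.981995, -1.869313)
(u(0.36), v(0.36)) ≈ (0.9820, -1.8693)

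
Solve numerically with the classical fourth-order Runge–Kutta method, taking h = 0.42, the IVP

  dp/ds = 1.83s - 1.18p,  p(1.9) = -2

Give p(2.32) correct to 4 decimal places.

RK4: k1 = f(s_n, p_n); k2 = f(s_n + h/2, p_n + (h/2)·k1); k3 = f(s_n + h/2, p_n + (h/2)·k2); k4 = f(s_n + h, p_n + h·k3); p_{n+1} = p_n + (h/6)·(k1 + 2k2 + 2k3 + k4).
s=1.900000, p=-2.000000:
  k1 = f(1.900000, -2.000000) = 5.837000
  k2 = f(2.110000, -0.774230) = 4.774891
  k3 = f(2.110000, -0.997273) = 5.038082
  k4 = f(2.320000, 0.115994) = 4.108727
  p ← -2.000000 + (0.42/6)·(k1 + 2k2 + 2k3 + k4) = 0.070017
p(2.32) ≈ 0.0700

0.0700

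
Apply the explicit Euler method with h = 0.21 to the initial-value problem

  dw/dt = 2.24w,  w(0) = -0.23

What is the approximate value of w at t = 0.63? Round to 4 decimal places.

Euler: w_{n+1} = w_n + h·f(t_n, w_n).
t=0.000000, w=-0.230000: f=-0.515200 → w ← -0.230000 + 0.21·(-0.515200) = -0.338192
t=0.210000, w=-0.338192: f=-0.757550 → w ← -0.338192 + 0.21·(-0.757550) = -0.497278
t=0.420000, w=-0.497278: f=-1.113902 → w ← -0.497278 + 0.21·(-1.113902) = -0.731197
w(0.63) ≈ -0.7312

-0.7312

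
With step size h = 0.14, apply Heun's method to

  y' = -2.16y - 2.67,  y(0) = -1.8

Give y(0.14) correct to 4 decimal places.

-1.6553

Heun: k1 = f(x_n, y_n); k2 = f(x_n + h, y_n + h·k1); y_{n+1} = y_n + (h/2)·(k1 + k2).
x=0.000000, y=-1.800000:
  k1 = f(0.000000, -1.800000) = 1.218000
  k2 = f(0.140000, -1.629480) = 0.849677
  y ← -1.800000 + (0.14/2)·(1.218000 + 0.849677) = -1.655263
y(0.14) ≈ -1.6553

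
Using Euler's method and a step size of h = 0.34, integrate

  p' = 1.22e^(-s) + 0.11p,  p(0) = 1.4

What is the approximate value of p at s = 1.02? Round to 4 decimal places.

Euler: p_{n+1} = p_n + h·f(s_n, p_n).
s=0.000000, p=1.400000: f=1.374000 → p ← 1.400000 + 0.34·1.374000 = 1.867160
s=0.340000, p=1.867160: f=1.073747 → p ← 1.867160 + 0.34·1.073747 = 2.232234
s=0.680000, p=2.232234: f=0.863618 → p ← 2.232234 + 0.34·0.863618 = 2.525864
p(1.02) ≈ 2.5259

2.5259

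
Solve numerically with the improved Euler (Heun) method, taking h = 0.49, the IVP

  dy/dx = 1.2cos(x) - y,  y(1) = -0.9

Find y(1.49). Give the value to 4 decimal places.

Heun: k1 = f(x_n, y_n); k2 = f(x_n + h, y_n + h·k1); y_{n+1} = y_n + (h/2)·(k1 + k2).
x=1.000000, y=-0.900000:
  k1 = f(1.000000, -0.900000) = 1.548363
  k2 = f(1.490000, -0.141302) = 0.238152
  y ← -0.900000 + (0.49/2)·(1.548363 + 0.238152) = -0.462304
y(1.49) ≈ -0.4623

-0.4623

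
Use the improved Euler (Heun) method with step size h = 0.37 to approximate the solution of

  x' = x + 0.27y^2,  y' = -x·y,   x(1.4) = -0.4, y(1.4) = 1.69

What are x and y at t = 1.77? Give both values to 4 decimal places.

-0.1919, 1.9093

Heun on (x,y): k1 = f(t_n, state_n); k2 = f(t_n + h, state_n + h·k1); state_{n+1} = state_n + (h/2)·(k1 + k2).
1.400000: (-0.400000, 1.690000)
  k1 = (0.371147, 0.676000)
  predictor → (-0.262676, 1.940120)
  k2 = (0.753622, 0.509622)
  → (-0.191918, 1.909340)
(x(1.77), y(1.77)) ≈ (-0.1919, 1.9093)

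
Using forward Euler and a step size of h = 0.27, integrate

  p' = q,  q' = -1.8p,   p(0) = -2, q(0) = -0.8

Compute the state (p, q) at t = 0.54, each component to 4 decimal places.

-2.1696, 1.2490

Euler on (p,q): p_{n+1} = p_n + h·p', q_{n+1} = q_n + h·q'.
0.000000: (-2.000000, -0.800000); f=(-0.800000, 3.600000) → (-2.216000, 0.172000)
0.270000: (-2.216000, 0.172000); f=(0.172000, 3.988800) → (-2.169560, 1.248976)
(p(0.54), q(0.54)) ≈ (-2.1696, 1.2490)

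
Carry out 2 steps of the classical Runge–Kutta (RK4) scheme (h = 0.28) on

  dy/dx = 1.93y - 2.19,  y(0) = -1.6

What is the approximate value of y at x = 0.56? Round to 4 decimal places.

RK4: k1 = f(x_n, y_n); k2 = f(x_n + h/2, y_n + (h/2)·k1); k3 = f(x_n + h/2, y_n + (h/2)·k2); k4 = f(x_n + h, y_n + h·k3); y_{n+1} = y_n + (h/6)·(k1 + 2k2 + 2k3 + k4).
x=0.000000, y=-1.600000:
  k1 = f(0.000000, -1.600000) = -5.278000
  k2 = f(0.140000, -2.338920) = -6.704116
  k3 = f(0.140000, -2.538576) = -7.089452
  k4 = f(0.280000, -3.585047) = -9.109140
  y ← -1.600000 + (0.28/6)·(k1 + 2k2 + 2k3 + k4) = -3.558800
x=0.280000, y=-3.558800:
  k1 = f(0.280000, -3.558800) = -9.058483
  k2 = f(0.420000, -4.826987) = -11.506085
  k3 = f(0.420000, -5.169651) = -12.167427
  k4 = f(0.560000, -6.965679) = -15.633761
  y ← -3.558800 + (0.28/6)·(k1 + 2k2 + 2k3 + k4) = -6.920632
y(0.56) ≈ -6.9206

-6.9206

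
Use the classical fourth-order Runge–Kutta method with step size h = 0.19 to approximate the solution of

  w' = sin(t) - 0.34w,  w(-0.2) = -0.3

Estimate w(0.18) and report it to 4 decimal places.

-0.2657

RK4: k1 = f(t_n, w_n); k2 = f(t_n + h/2, w_n + (h/2)·k1); k3 = f(t_n + h/2, w_n + (h/2)·k2); k4 = f(t_n + h, w_n + h·k3); w_{n+1} = w_n + (h/6)·(k1 + 2k2 + 2k3 + k4).
t=-0.200000, w=-0.300000:
  k1 = f(-0.200000, -0.300000) = -0.096669
  k2 = f(-0.105000, -0.309184) = 0.000315
  k3 = f(-0.105000, -0.299970) = -0.002817
  k4 = f(-0.010000, -0.300535) = 0.092182
  w ← -0.300000 + (0.19/6)·(k1 + 2k2 + 2k3 + k4) = -0.300301
t=-0.010000, w=-0.300301:
  k1 = f(-0.010000, -0.300301) = 0.092102
  k2 = f(0.085000, -0.291551) = 0.184025
  k3 = f(0.085000, -0.282818) = 0.181056
  k4 = f(0.180000, -0.265900) = 0.269436
  w ← -0.300301 + (0.19/6)·(k1 + 2k2 + 2k3 + k4) = -0.265730
w(0.18) ≈ -0.2657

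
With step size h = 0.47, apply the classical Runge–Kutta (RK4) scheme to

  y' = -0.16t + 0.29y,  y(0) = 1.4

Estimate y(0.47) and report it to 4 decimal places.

RK4: k1 = f(t_n, y_n); k2 = f(t_n + h/2, y_n + (h/2)·k1); k3 = f(t_n + h/2, y_n + (h/2)·k2); k4 = f(t_n + h, y_n + h·k3); y_{n+1} = y_n + (h/6)·(k1 + 2k2 + 2k3 + k4).
t=0.000000, y=1.400000:
  k1 = f(0.000000, 1.400000) = 0.406000
  k2 = f(0.235000, 1.495410) = 0.396069
  k3 = f(0.235000, 1.493076) = 0.395392
  k4 = f(0.470000, 1.585834) = 0.384692
  y ← 1.400000 + (0.47/6)·(k1 + 2k2 + 2k3 + k4) = 1.585933
y(0.47) ≈ 1.5859

1.5859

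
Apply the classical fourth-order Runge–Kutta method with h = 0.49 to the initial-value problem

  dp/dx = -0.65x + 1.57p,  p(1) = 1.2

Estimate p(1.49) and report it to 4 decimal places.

2.0065

RK4: k1 = f(x_n, p_n); k2 = f(x_n + h/2, p_n + (h/2)·k1); k3 = f(x_n + h/2, p_n + (h/2)·k2); k4 = f(x_n + h, p_n + h·k3); p_{n+1} = p_n + (h/6)·(k1 + 2k2 + 2k3 + k4).
x=1.000000, p=1.200000:
  k1 = f(1.000000, 1.200000) = 1.234000
  k2 = f(1.245000, 1.502330) = 1.549408
  k3 = f(1.245000, 1.579605) = 1.670730
  k4 = f(1.490000, 2.018658) = 2.200792
  p ← 1.200000 + (0.49/6)·(k1 + 2k2 + 2k3 + k4) = 2.006464
p(1.49) ≈ 2.0065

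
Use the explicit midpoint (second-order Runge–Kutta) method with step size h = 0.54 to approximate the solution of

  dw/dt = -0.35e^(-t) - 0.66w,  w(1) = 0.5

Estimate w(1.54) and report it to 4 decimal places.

0.3129

Midpoint: k1 = f(t_n, w_n); k2 = f(t_n + h/2, w_n + (h/2)·k1); w_{n+1} = w_n + h·k2.
t=1.000000, w=0.500000:
  k1 = f(1.000000, 0.500000) = -0.458758
  k2 = f(1.270000, 0.376135) = -0.346540
  w ← 0.500000 + 0.54·(-0.346540) = 0.312868
w(1.54) ≈ 0.3129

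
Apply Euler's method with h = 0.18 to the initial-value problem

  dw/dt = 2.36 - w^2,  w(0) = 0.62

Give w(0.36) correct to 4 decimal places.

Euler: w_{n+1} = w_n + h·f(t_n, w_n).
t=0.000000, w=0.620000: f=1.975600 → w ← 0.620000 + 0.18·1.975600 = 0.975608
t=0.180000, w=0.975608: f=1.408189 → w ← 0.975608 + 0.18·1.408189 = 1.229082
w(0.36) ≈ 1.2291

1.2291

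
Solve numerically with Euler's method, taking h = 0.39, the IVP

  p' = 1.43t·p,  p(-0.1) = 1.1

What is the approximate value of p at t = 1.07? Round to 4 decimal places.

1.6642

Euler: p_{n+1} = p_n + h·f(t_n, p_n).
t=-0.100000, p=1.100000: f=-0.157300 → p ← 1.100000 + 0.39·(-0.157300) = 1.038653
t=0.290000, p=1.038653: f=0.430729 → p ← 1.038653 + 0.39·0.430729 = 1.206637
t=0.680000, p=1.206637: f=1.173334 → p ← 1.206637 + 0.39·1.173334 = 1.664238
p(1.07) ≈ 1.6642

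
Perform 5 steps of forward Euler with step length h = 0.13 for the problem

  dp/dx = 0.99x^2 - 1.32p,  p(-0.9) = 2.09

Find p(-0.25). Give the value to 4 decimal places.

Euler: p_{n+1} = p_n + h·f(x_n, p_n).
x=-0.900000, p=2.090000: f=-1.956900 → p ← 2.090000 + 0.13·(-1.956900) = 1.835603
x=-0.770000, p=1.835603: f=-1.836025 → p ← 1.835603 + 0.13·(-1.836025) = 1.596920
x=-0.640000, p=1.596920: f=-1.702430 → p ← 1.596920 + 0.13·(-1.702430) = 1.375604
x=-0.510000, p=1.375604: f=-1.558298 → p ← 1.375604 + 0.13·(-1.558298) = 1.173025
x=-0.380000, p=1.173025: f=-1.405437 → p ← 1.173025 + 0.13·(-1.405437) = 0.990318
p(-0.25) ≈ 0.9903

0.9903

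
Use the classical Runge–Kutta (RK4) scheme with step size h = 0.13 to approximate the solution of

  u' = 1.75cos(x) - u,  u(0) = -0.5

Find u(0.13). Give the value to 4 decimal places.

RK4: k1 = f(x_n, u_n); k2 = f(x_n + h/2, u_n + (h/2)·k1); k3 = f(x_n + h/2, u_n + (h/2)·k2); k4 = f(x_n + h, u_n + h·k3); u_{n+1} = u_n + (h/6)·(k1 + 2k2 + 2k3 + k4).
x=0.000000, u=-0.500000:
  k1 = f(0.000000, -0.500000) = 2.250000
  k2 = f(0.065000, -0.353750) = 2.100054
  k3 = f(0.065000, -0.363496) = 2.109801
  k4 = f(0.130000, -0.225726) = 1.960959
  u ← -0.500000 + (0.13/6)·(k1 + 2k2 + 2k3 + k4) = -0.226335
u(0.13) ≈ -0.2263

-0.2263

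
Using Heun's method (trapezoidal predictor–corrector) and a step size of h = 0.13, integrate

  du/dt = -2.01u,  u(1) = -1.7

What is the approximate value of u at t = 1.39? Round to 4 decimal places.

Heun: k1 = f(t_n, u_n); k2 = f(t_n + h, u_n + h·k1); u_{n+1} = u_n + (h/2)·(k1 + k2).
t=1.000000, u=-1.700000:
  k1 = f(1.000000, -1.700000) = 3.417000
  k2 = f(1.130000, -1.255790) = 2.524138
  u ← -1.700000 + (0.13/2)·(3.417000 + 2.524138) = -1.313826
t=1.130000, u=-1.313826:
  k1 = f(1.130000, -1.313826) = 2.640790
  k2 = f(1.260000, -0.970523) = 1.950752
  u ← -1.313826 + (0.13/2)·(2.640790 + 1.950752) = -1.015376
t=1.260000, u=-1.015376:
  k1 = f(1.260000, -1.015376) = 2.040905
  k2 = f(1.390000, -0.750058) = 1.507617
  u ← -1.015376 + (0.13/2)·(2.040905 + 1.507617) = -0.784722
u(1.39) ≈ -0.7847

-0.7847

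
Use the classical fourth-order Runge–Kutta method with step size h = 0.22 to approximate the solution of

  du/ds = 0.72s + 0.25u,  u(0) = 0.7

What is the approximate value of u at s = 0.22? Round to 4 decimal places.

0.7573

RK4: k1 = f(s_n, u_n); k2 = f(s_n + h/2, u_n + (h/2)·k1); k3 = f(s_n + h/2, u_n + (h/2)·k2); k4 = f(s_n + h, u_n + h·k3); u_{n+1} = u_n + (h/6)·(k1 + 2k2 + 2k3 + k4).
s=0.000000, u=0.700000:
  k1 = f(0.000000, 0.700000) = 0.175000
  k2 = f(0.110000, 0.719250) = 0.259012
  k3 = f(0.110000, 0.728491) = 0.261323
  k4 = f(0.220000, 0.757491) = 0.347773
  u ← 0.700000 + (0.22/6)·(k1 + 2k2 + 2k3 + k4) = 0.757326
u(0.22) ≈ 0.7573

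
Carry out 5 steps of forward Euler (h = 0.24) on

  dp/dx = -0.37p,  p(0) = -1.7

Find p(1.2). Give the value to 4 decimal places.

Euler: p_{n+1} = p_n + h·f(x_n, p_n).
x=0.000000, p=-1.700000: f=0.629000 → p ← -1.700000 + 0.24·0.629000 = -1.549040
x=0.240000, p=-1.549040: f=0.573145 → p ← -1.549040 + 0.24·0.573145 = -1.411485
x=0.480000, p=-1.411485: f=0.522250 → p ← -1.411485 + 0.24·0.522250 = -1.286145
x=0.720000, p=-1.286145: f=0.475874 → p ← -1.286145 + 0.24·0.475874 = -1.171936
x=0.960000, p=-1.171936: f=0.433616 → p ← -1.171936 + 0.24·0.433616 = -1.067868
p(1.2) ≈ -1.0679

-1.0679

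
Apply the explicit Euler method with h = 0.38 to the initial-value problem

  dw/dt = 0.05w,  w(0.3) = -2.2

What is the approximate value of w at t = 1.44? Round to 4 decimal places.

-2.3278

Euler: w_{n+1} = w_n + h·f(t_n, w_n).
t=0.300000, w=-2.200000: f=-0.110000 → w ← -2.200000 + 0.38·(-0.110000) = -2.241800
t=0.680000, w=-2.241800: f=-0.112090 → w ← -2.241800 + 0.38·(-0.112090) = -2.284394
t=1.060000, w=-2.284394: f=-0.114220 → w ← -2.284394 + 0.38·(-0.114220) = -2.327798
w(1.44) ≈ -2.3278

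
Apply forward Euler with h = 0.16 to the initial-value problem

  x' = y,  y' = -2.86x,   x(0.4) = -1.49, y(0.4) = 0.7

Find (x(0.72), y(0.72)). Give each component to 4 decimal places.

-1.1569, 2.0124

Euler on (x,y): x_{n+1} = x_n + h·x', y_{n+1} = y_n + h·y'.
0.400000: (-1.490000, 0.700000); f=(0.700000, 4.261400) → (-1.378000, 1.381824)
0.560000: (-1.378000, 1.381824); f=(1.381824, 3.941080) → (-1.156908, 2.012397)
(x(0.72), y(0.72)) ≈ (-1.1569, 2.0124)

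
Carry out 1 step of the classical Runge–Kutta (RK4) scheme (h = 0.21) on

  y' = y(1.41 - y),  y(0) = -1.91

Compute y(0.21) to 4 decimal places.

-4.7642

RK4: k1 = f(t_n, y_n); k2 = f(t_n + h/2, y_n + (h/2)·k1); k3 = f(t_n + h/2, y_n + (h/2)·k2); k4 = f(t_n + h, y_n + h·k3); y_{n+1} = y_n + (h/6)·(k1 + 2k2 + 2k3 + k4).
t=0.000000, y=-1.910000:
  k1 = f(0.000000, -1.910000) = -6.341200
  k2 = f(0.105000, -2.575826) = -10.266794
  k3 = f(0.105000, -2.988013) = -13.141323
  k4 = f(0.210000, -4.669678) = -28.390137
  y ← -1.910000 + (0.21/6)·(k1 + 2k2 + 2k3 + k4) = -4.764165
y(0.21) ≈ -4.7642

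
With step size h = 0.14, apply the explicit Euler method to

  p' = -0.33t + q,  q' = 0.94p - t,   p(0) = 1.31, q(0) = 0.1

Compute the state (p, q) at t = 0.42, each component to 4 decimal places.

1.4025, 0.5662

Euler on (p,q): p_{n+1} = p_n + h·p', q_{n+1} = q_n + h·q'.
0.000000: (1.310000, 0.100000); f=(0.100000, 1.231400) → (1.324000, 0.272396)
0.140000: (1.324000, 0.272396); f=(0.226196, 1.104560) → (1.355667, 0.427034)
0.280000: (1.355667, 0.427034); f=(0.334634, 0.994327) → (1.402516, 0.566240)
(p(0.42), q(0.42)) ≈ (1.4025, 0.5662)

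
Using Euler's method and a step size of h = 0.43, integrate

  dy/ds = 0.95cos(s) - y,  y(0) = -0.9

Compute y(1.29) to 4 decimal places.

0.4442

Euler: y_{n+1} = y_n + h·f(s_n, y_n).
s=0.000000, y=-0.900000: f=1.850000 → y ← -0.900000 + 0.43·1.850000 = -0.104500
s=0.430000, y=-0.104500: f=0.968017 → y ← -0.104500 + 0.43·0.968017 = 0.311748
s=0.860000, y=0.311748: f=0.308068 → y ← 0.311748 + 0.43·0.308068 = 0.444217
y(1.29) ≈ 0.4442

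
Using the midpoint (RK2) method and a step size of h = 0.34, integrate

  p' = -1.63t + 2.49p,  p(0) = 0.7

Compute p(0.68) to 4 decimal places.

2.8332

Midpoint: k1 = f(t_n, p_n); k2 = f(t_n + h/2, p_n + (h/2)·k1); p_{n+1} = p_n + h·k2.
t=0.000000, p=0.700000:
  k1 = f(0.000000, 0.700000) = 1.743000
  k2 = f(0.170000, 0.996310) = 2.203712
  p ← 0.700000 + 0.34·2.203712 = 1.449262
t=0.340000, p=1.449262:
  k1 = f(0.340000, 1.449262) = 3.054462
  k2 = f(0.510000, 1.968521) = 4.070316
  p ← 1.449262 + 0.34·4.070316 = 2.833170
p(0.68) ≈ 2.8332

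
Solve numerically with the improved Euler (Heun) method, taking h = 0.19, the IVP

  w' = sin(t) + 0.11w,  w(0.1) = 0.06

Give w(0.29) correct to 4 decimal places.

0.0981

Heun: k1 = f(t_n, w_n); k2 = f(t_n + h, w_n + h·k1); w_{n+1} = w_n + (h/2)·(k1 + k2).
t=0.100000, w=0.060000:
  k1 = f(0.100000, 0.060000) = 0.106433
  k2 = f(0.290000, 0.080222) = 0.294777
  w ← 0.060000 + (0.19/2)·(0.106433 + 0.294777) = 0.098115
w(0.29) ≈ 0.0981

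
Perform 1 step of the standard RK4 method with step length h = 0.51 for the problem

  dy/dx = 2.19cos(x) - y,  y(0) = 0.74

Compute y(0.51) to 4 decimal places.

RK4: k1 = f(x_n, y_n); k2 = f(x_n + h/2, y_n + (h/2)·k1); k3 = f(x_n + h/2, y_n + (h/2)·k2); k4 = f(x_n + h, y_n + h·k3); y_{n+1} = y_n + (h/6)·(k1 + 2k2 + 2k3 + k4).
x=0.000000, y=0.740000:
  k1 = f(0.000000, 0.740000) = 1.450000
  k2 = f(0.255000, 1.109750) = 1.009433
  k3 = f(0.255000, 0.997405) = 1.121777
  k4 = f(0.510000, 1.312106) = 0.599204
  y ← 0.740000 + (0.51/6)·(k1 + 2k2 + 2k3 + k4) = 1.276488
y(0.51) ≈ 1.2765

1.2765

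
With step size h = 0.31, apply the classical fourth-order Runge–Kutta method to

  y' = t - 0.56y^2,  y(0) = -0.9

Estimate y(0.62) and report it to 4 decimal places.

RK4: k1 = f(t_n, y_n); k2 = f(t_n + h/2, y_n + (h/2)·k1); k3 = f(t_n + h/2, y_n + (h/2)·k2); k4 = f(t_n + h, y_n + h·k3); y_{n+1} = y_n + (h/6)·(k1 + 2k2 + 2k3 + k4).
t=0.000000, y=-0.900000:
  k1 = f(0.000000, -0.900000) = -0.453600
  k2 = f(0.155000, -0.970308) = -0.372239
  k3 = f(0.155000, -0.957697) = -0.358623
  k4 = f(0.310000, -1.011173) = -0.262584
  y ← -0.900000 + (0.31/6)·(k1 + 2k2 + 2k3 + k4) = -1.012525
t=0.310000, y=-1.012525:
  k1 = f(0.310000, -1.012525) = -0.264116
  k2 = f(0.465000, -1.053463) = -0.156479
  k3 = f(0.465000, -1.036779) = -0.136951
  k4 = f(0.620000, -1.054980) = -0.003270
  y ← -1.012525 + (0.31/6)·(k1 + 2k2 + 2k3 + k4) = -1.056661
y(0.62) ≈ -1.0567

-1.0567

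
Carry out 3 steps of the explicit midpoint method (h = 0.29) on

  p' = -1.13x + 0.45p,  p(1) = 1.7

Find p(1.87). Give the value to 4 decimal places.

Midpoint: k1 = f(x_n, p_n); k2 = f(x_n + h/2, p_n + (h/2)·k1); p_{n+1} = p_n + h·k2.
x=1.000000, p=1.700000:
  k1 = f(1.000000, 1.700000) = -0.365000
  k2 = f(1.145000, 1.647075) = -0.552666
  p ← 1.700000 + 0.29·(-0.552666) = 1.539727
x=1.290000, p=1.539727:
  k1 = f(1.290000, 1.539727) = -0.764823
  k2 = f(1.435000, 1.428827) = -0.978578
  p ← 1.539727 + 0.29·(-0.978578) = 1.255939
x=1.580000, p=1.255939:
  k1 = f(1.580000, 1.255939) = -1.220227
  k2 = f(1.725000, 1.079006) = -1.463697
  p ← 1.255939 + 0.29·(-1.463697) = 0.831467
p(1.87) ≈ 0.8315

0.8315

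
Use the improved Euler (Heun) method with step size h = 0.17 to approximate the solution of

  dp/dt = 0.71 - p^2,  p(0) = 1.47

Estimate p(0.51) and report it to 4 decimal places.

1.0683

Heun: k1 = f(t_n, p_n); k2 = f(t_n + h, p_n + h·k1); p_{n+1} = p_n + (h/2)·(k1 + k2).
t=0.000000, p=1.470000:
  k1 = f(0.000000, 1.470000) = -1.450900
  k2 = f(0.170000, 1.223347) = -0.786578
  p ← 1.470000 + (0.17/2)·(-1.450900 + (-0.786578)) = 1.279814
t=0.170000, p=1.279814:
  k1 = f(0.170000, 1.279814) = -0.927925
  k2 = f(0.340000, 1.122067) = -0.549035
  p ← 1.279814 + (0.17/2)·(-0.927925 + (-0.549035)) = 1.154273
t=0.340000, p=1.154273:
  k1 = f(0.340000, 1.154273) = -0.622346
  k2 = f(0.510000, 1.048474) = -0.389298
  p ← 1.154273 + (0.17/2)·(-0.622346 + (-0.389298)) = 1.068283
p(0.51) ≈ 1.0683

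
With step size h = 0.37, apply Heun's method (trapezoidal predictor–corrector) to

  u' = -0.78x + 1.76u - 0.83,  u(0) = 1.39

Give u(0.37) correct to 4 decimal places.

2.1294

Heun: k1 = f(x_n, u_n); k2 = f(x_n + h, u_n + h·k1); u_{n+1} = u_n + (h/2)·(k1 + k2).
x=0.000000, u=1.390000:
  k1 = f(0.000000, 1.390000) = 1.616400
  k2 = f(0.370000, 1.988068) = 2.380400
  u ← 1.390000 + (0.37/2)·(1.616400 + 2.380400) = 2.129408
u(0.37) ≈ 2.1294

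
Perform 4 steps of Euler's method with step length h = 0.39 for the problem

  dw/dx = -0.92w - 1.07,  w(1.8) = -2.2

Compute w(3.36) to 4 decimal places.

-1.3383

Euler: w_{n+1} = w_n + h·f(x_n, w_n).
x=1.800000, w=-2.200000: f=0.954000 → w ← -2.200000 + 0.39·0.954000 = -1.827940
x=2.190000, w=-1.827940: f=0.611705 → w ← -1.827940 + 0.39·0.611705 = -1.589375
x=2.580000, w=-1.589375: f=0.392225 → w ← -1.589375 + 0.39·0.392225 = -1.436407
x=2.970000, w=-1.436407: f=0.251495 → w ← -1.436407 + 0.39·0.251495 = -1.338324
w(3.36) ≈ -1.3383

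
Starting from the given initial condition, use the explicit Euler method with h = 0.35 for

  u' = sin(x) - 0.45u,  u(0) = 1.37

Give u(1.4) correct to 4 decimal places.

1.2690

Euler: u_{n+1} = u_n + h·f(x_n, u_n).
x=0.000000, u=1.370000: f=-0.616500 → u ← 1.370000 + 0.35·(-0.616500) = 1.154225
x=0.350000, u=1.154225: f=-0.176503 → u ← 1.154225 + 0.35·(-0.176503) = 1.092449
x=0.700000, u=1.092449: f=0.152616 → u ← 1.092449 + 0.35·0.152616 = 1.145864
x=1.050000, u=1.145864: f=0.351784 → u ← 1.145864 + 0.35·0.351784 = 1.268989
u(1.4) ≈ 1.2690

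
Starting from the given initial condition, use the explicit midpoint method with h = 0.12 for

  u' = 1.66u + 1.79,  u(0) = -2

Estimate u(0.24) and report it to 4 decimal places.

Midpoint: k1 = f(x_n, u_n); k2 = f(x_n + h/2, u_n + (h/2)·k1); u_{n+1} = u_n + h·k2.
x=0.000000, u=-2.000000:
  k1 = f(0.000000, -2.000000) = -1.530000
  k2 = f(0.060000, -2.091800) = -1.682388
  u ← -2.000000 + 0.12·(-1.682388) = -2.201887
x=0.120000, u=-2.201887:
  k1 = f(0.120000, -2.201887) = -1.865132
  k2 = f(0.180000, -2.313794) = -2.050899
  u ← -2.201887 + 0.12·(-2.050899) = -2.447994
u(0.24) ≈ -2.4480

-2.4480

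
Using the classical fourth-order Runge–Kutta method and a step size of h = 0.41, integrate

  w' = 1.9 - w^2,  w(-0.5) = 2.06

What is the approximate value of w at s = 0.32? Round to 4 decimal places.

RK4: k1 = f(s_n, w_n); k2 = f(s_n + h/2, w_n + (h/2)·k1); k3 = f(s_n + h/2, w_n + (h/2)·k2); k4 = f(s_n + h, w_n + h·k3); w_{n+1} = w_n + (h/6)·(k1 + 2k2 + 2k3 + k4).
s=-0.500000, w=2.060000:
  k1 = f(-0.500000, 2.060000) = -2.343600
  k2 = f(-0.295000, 1.579562) = -0.595016
  k3 = f(-0.295000, 1.938022) = -1.855928
  k4 = f(-0.090000, 1.299069) = 0.212418
  w ← 2.060000 + (0.41/6)·(k1 + 2k2 + 2k3 + k4) = 1.579407
s=-0.090000, w=1.579407:
  k1 = f(-0.090000, 1.579407) = -0.594526
  k2 = f(0.115000, 1.457529) = -0.224391
  k3 = f(0.115000, 1.533407) = -0.451336
  k4 = f(0.320000, 1.394359) = -0.044237
  w ← 1.579407 + (0.41/6)·(k1 + 2k2 + 2k3 + k4) = 1.443409
w(0.32) ≈ 1.4434

1.4434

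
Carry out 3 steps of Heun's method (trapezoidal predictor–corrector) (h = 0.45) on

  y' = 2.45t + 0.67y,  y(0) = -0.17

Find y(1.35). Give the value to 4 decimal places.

2.5276

Heun: k1 = f(t_n, y_n); k2 = f(t_n + h, y_n + h·k1); y_{n+1} = y_n + (h/2)·(k1 + k2).
t=0.000000, y=-0.170000:
  k1 = f(0.000000, -0.170000) = -0.113900
  k2 = f(0.450000, -0.221255) = 0.954259
  y ← -0.170000 + (0.45/2)·(-0.113900 + 0.954259) = 0.019081
t=0.450000, y=0.019081:
  k1 = f(0.450000, 0.019081) = 1.115284
  k2 = f(0.900000, 0.520959) = 2.554042
  y ← 0.019081 + (0.45/2)·(1.115284 + 2.554042) = 0.844679
t=0.900000, y=0.844679:
  k1 = f(0.900000, 0.844679) = 2.770935
  k2 = f(1.350000, 2.091600) = 4.708872
  y ← 0.844679 + (0.45/2)·(2.770935 + 4.708872) = 2.527636
y(1.35) ≈ 2.5276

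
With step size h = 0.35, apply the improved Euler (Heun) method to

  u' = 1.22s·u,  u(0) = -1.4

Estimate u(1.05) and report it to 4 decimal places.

-2.7019

Heun: k1 = f(s_n, u_n); k2 = f(s_n + h, u_n + h·k1); u_{n+1} = u_n + (h/2)·(k1 + k2).
s=0.000000, u=-1.400000:
  k1 = f(0.000000, -1.400000) = 0.000000
  k2 = f(0.350000, -1.400000) = -0.597800
  u ← -1.400000 + (0.35/2)·(0.000000 + (-0.597800)) = -1.504615
s=0.350000, u=-1.504615:
  k1 = f(0.350000, -1.504615) = -0.642471
  k2 = f(0.700000, -1.729480) = -1.476976
  u ← -1.504615 + (0.35/2)·(-0.642471 + (-1.476976)) = -1.875518
s=0.700000, u=-1.875518:
  k1 = f(0.700000, -1.875518) = -1.601692
  k2 = f(1.050000, -2.436110) = -3.120657
  u ← -1.875518 + (0.35/2)·(-1.601692 + (-3.120657)) = -2.701929
u(1.05) ≈ -2.7019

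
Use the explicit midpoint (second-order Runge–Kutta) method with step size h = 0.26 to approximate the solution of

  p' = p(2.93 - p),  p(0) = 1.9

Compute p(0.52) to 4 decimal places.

2.6057

Midpoint: k1 = f(t_n, p_n); k2 = f(t_n + h/2, p_n + (h/2)·k1); p_{n+1} = p_n + h·k2.
t=0.000000, p=1.900000:
  k1 = f(0.000000, 1.900000) = 1.957000
  k2 = f(0.130000, 2.154410) = 1.670939
  p ← 1.900000 + 0.26·1.670939 = 2.334444
t=0.260000, p=2.334444:
  k1 = f(0.260000, 2.334444) = 1.390292
  k2 = f(0.390000, 2.515182) = 1.043343
  p ← 2.334444 + 0.26·1.043343 = 2.605713
p(0.52) ≈ 2.6057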